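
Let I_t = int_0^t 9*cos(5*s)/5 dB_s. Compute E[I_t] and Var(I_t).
E[I_t] = 0; Var(I_t) = 81*t/50 + 81*sin(10*t)/500

The Itô integral of a deterministic integrand f(s) has mean 0 because each increment f(s) * (B_{s+ds} - B_s) has mean 0. By the Itô isometry:
  Var( int_0^t f(s) dB_s ) = E[ (int_0^t f(s) dB_s)^2 ] = int_0^t f(s)^2 ds.
Here f(s) = 9*cos(5*s)/5, so f(s)^2 = 81*cos(5*s)^2/25. Integrate:
  int_0^t (81*cos(5*s)^2/25) ds = 81*t/50 + 81*sin(10*t)/500.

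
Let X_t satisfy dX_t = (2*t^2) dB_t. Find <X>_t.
<X>_t = 4*t^5/5

For an Itô process dX_t = a(t) dt + b(t) dB_t, the quadratic variation is <X>_t = int_0^t b(s)^2 ds (the drift term does not contribute). Here b(s) = 2*s^2, so
  b(s)^2 = 4*s^4.
Integrating from 0 to t:
  <X>_t = int_0^t (4*s^4) ds = 4*t^5/5.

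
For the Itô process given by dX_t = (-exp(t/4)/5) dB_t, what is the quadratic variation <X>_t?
<X>_t = 2*exp(t/2)/25 - 2/25

For an Itô process dX_t = a(t) dt + b(t) dB_t, the quadratic variation is <X>_t = int_0^t b(s)^2 ds (the drift term does not contribute). Here b(s) = -exp(s/4)/5, so
  b(s)^2 = exp(s/2)/25.
Integrating from 0 to t:
  <X>_t = int_0^t (exp(s/2)/25) ds = 2*exp(t/2)/25 - 2/25.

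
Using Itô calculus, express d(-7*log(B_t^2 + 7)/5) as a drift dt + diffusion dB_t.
d(-7*log(B_t^2 + 7)/5) = (7*(B_t^2 - 7)/(5*(B_t^2 + 7)^2)) dt + (-14*B_t/(5*B_t^2 + 35)) dB_t

Itô's formula for f(B_t) gives d f(B_t) = f'(B_t) dB_t + (1/2) f''(B_t) dt. Compute derivatives of f(x) = -7*log(x^2 + 7)/5:
  f'(x)  = -14*x/(5*x^2 + 35)
  f''(x) = 14*(x^2 - 7)/(5*(x^2 + 7)^2)
Substitute x = B_t and multiply the f'' term by 1/2:
  drift     = (1/2) * (14*(x^2 - 7)/(5*(x^2 + 7)^2)) evaluated at B_t = 7*(B_t^2 - 7)/(5*(B_t^2 + 7)^2)
  diffusion = (-14*x/(5*x^2 + 35)) evaluated at B_t = -14*B_t/(5*B_t^2 + 35)
Therefore d(-7*log(B_t^2 + 7)/5) = (7*(B_t^2 - 7)/(5*(B_t^2 + 7)^2)) dt + (-14*B_t/(5*B_t^2 + 35)) dB_t.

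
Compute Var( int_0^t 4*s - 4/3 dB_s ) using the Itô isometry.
Var = 16*t*(3*t^2 - 3*t + 1)/9

The Itô integral of a deterministic integrand f(s) has mean 0 because each increment f(s) * (B_{s+ds} - B_s) has mean 0. By the Itô isometry:
  Var( int_0^t f(s) dB_s ) = E[ (int_0^t f(s) dB_s)^2 ] = int_0^t f(s)^2 ds.
Here f(s) = 4*s - 4/3, so f(s)^2 = 16*(3*s - 1)^2/9. Integrate:
  int_0^t (16*(3*s - 1)^2/9) ds = 16*t*(3*t^2 - 3*t + 1)/9.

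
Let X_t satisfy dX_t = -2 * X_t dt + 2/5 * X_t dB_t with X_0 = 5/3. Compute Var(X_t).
Var(X_t) = (25*exp(4*t/25) - 25)*exp(-4*t)/9

For GBM dX = mu X dt + sigma X dB with X_0 = x_0, apply Itô to Y = log X: dY = (mu - sigma^2/2) dt + sigma dB, so Y_t = log(x_0) + (mu - sigma^2/2) t + sigma B_t and hence X_t = x_0 * exp((mu - sigma^2/2) t + sigma B_t).
With mu = -2, sigma = 2/5, x_0 = 5/3, this gives:
  X_t = 5/3 * exp((-52/25) * t + (2/5) * B_t).
Since sigma*B_t ~ Normal(0, sigma^2 t), E[exp(sigma*B_t)] = exp(sigma^2 t / 2); so E[X_t] = x_0 * exp((mu - sigma^2/2) t) * exp(sigma^2 t / 2) = x_0 * exp(mu t) = 5*exp(-2*t)/3.
Var(X_t) = E[X_t^2] - (E[X_t])^2 = x_0^2 * exp(2 mu t) * (exp(sigma^2 t) - 1) = (25*exp(4*t/25) - 25)*exp(-4*t)/9.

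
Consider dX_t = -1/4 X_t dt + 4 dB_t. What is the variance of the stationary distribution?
lim Var(X_t) = 32

The OU SDE dX = -theta X dt + sigma dB admits the integrating factor exp(theta t): d(exp(theta t) X_t) = sigma exp(theta t) dB_t. Integrating from 0 to t gives X_t = x_0 * exp(-theta t) + sigma * int_0^t exp(-theta (t-s)) dB_s for any initial x_0. The Itô integral has variance (by the Itô isometry) sigma^2 * int_0^t exp(-2 theta (t - s)) ds = sigma^2 * (1 - exp(-2 theta t)) / (2 theta), independent of x_0.
With theta = 1/4, sigma = 4:
  Var(X_t) = (4)^2 * (1 - exp(-2*1/4 t)) / (2 * 1/4) = 32 - 32*exp(-t/2).
As t -> infinity, exp(-2*1/4 t) -> 0, so the stationary variance is sigma^2 / (2 theta) = 32.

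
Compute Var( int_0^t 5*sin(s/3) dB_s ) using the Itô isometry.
Var = 25*t/2 - 75*sin(2*t/3)/4

The Itô integral of a deterministic integrand f(s) has mean 0 because each increment f(s) * (B_{s+ds} - B_s) has mean 0. By the Itô isometry:
  Var( int_0^t f(s) dB_s ) = E[ (int_0^t f(s) dB_s)^2 ] = int_0^t f(s)^2 ds.
Here f(s) = 5*sin(s/3), so f(s)^2 = 25*sin(s/3)^2. Integrate:
  int_0^t (25*sin(s/3)^2) ds = 25*t/2 - 75*sin(2*t/3)/4.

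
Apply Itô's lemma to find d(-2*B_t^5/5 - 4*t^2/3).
d(-2*B_t^5/5 - 4*t^2/3) = (-4*B_t^3 - 8*t/3) dt + (-2*B_t^4) dB_t

Itô's formula for f(t, x): d f(t, B_t) = (f_t + (1/2) f_xx) dt + f_x dB_t. Compute partials of f(t, x) = -4*t^2/3 - 2*x^5/5:
  f_t(t,x)  = -8*t/3
  f_x(t,x)  = -2*x^4
  f_xx(t,x) = -8*x^3
Assemble drift = f_t + (1/2) f_xx = -8*t/3 - 4*x^3 and diffusion = f_x = -2*x^4. Substituting x = B_t:
  d(-2*B_t^5/5 - 4*t^2/3) = (-4*B_t^3 - 8*t/3) dt + (-2*B_t^4) dB_t.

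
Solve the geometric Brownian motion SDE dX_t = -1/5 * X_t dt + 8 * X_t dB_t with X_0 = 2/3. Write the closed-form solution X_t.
X_t = 2/3 * exp((-161/5) * t + (8) * B_t)

For GBM dX = mu X dt + sigma X dB with X_0 = x_0, apply Itô to Y = log X: dY = (mu - sigma^2/2) dt + sigma dB, so Y_t = log(x_0) + (mu - sigma^2/2) t + sigma B_t and hence X_t = x_0 * exp((mu - sigma^2/2) t + sigma B_t).
With mu = -1/5, sigma = 8, x_0 = 2/3, this gives:
  X_t = 2/3 * exp((-161/5) * t + (8) * B_t).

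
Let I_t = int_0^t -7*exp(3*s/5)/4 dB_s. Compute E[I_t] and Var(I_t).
E[I_t] = 0; Var(I_t) = 245*exp(6*t/5)/96 - 245/96

The Itô integral of a deterministic integrand f(s) has mean 0 because each increment f(s) * (B_{s+ds} - B_s) has mean 0. By the Itô isometry:
  Var( int_0^t f(s) dB_s ) = E[ (int_0^t f(s) dB_s)^2 ] = int_0^t f(s)^2 ds.
Here f(s) = -7*exp(3*s/5)/4, so f(s)^2 = 49*exp(6*s/5)/16. Integrate:
  int_0^t (49*exp(6*s/5)/16) ds = 245*exp(6*t/5)/96 - 245/96.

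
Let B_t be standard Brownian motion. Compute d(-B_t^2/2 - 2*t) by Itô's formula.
d(-B_t^2/2 - 2*t) = (-5/2) dt + (-B_t) dB_t

Itô's formula for f(t, x): d f(t, B_t) = (f_t + (1/2) f_xx) dt + f_x dB_t. Compute partials of f(t, x) = -2*t - x^2/2:
  f_t(t,x)  = -2
  f_x(t,x)  = -x
  f_xx(t,x) = -1
Assemble drift = f_t + (1/2) f_xx = -5/2 and diffusion = f_x = -x. Substituting x = B_t:
  d(-B_t^2/2 - 2*t) = (-5/2) dt + (-B_t) dB_t.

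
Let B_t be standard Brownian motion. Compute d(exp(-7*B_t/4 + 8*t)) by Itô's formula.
d(exp(-7*B_t/4 + 8*t)) = (305*exp(-7*B_t/4 + 8*t)/32) dt + (-7*exp(-7*B_t/4 + 8*t)/4) dB_t

Itô's formula for f(t, x): d f(t, B_t) = (f_t + (1/2) f_xx) dt + f_x dB_t. Compute partials of f(t, x) = exp(8*t - 7*x/4):
  f_t(t,x)  = 8*exp(8*t - 7*x/4)
  f_x(t,x)  = -7*exp(8*t - 7*x/4)/4
  f_xx(t,x) = 49*exp(8*t - 7*x/4)/16
Assemble drift = f_t + (1/2) f_xx = 305*exp(8*t - 7*x/4)/32 and diffusion = f_x = -7*exp(8*t - 7*x/4)/4. Substituting x = B_t:
  d(exp(-7*B_t/4 + 8*t)) = (305*exp(-7*B_t/4 + 8*t)/32) dt + (-7*exp(-7*B_t/4 + 8*t)/4) dB_t.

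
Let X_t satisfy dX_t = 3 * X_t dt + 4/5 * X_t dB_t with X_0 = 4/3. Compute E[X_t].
E[X_t] = 4*exp(3*t)/3

For GBM dX = mu X dt + sigma X dB with X_0 = x_0, apply Itô to Y = log X: dY = (mu - sigma^2/2) dt + sigma dB, so Y_t = log(x_0) + (mu - sigma^2/2) t + sigma B_t and hence X_t = x_0 * exp((mu - sigma^2/2) t + sigma B_t).
With mu = 3, sigma = 4/5, x_0 = 4/3, this gives:
  X_t = 4/3 * exp((67/25) * t + (4/5) * B_t).
Since sigma*B_t ~ Normal(0, sigma^2 t), E[exp(sigma*B_t)] = exp(sigma^2 t / 2); so E[X_t] = x_0 * exp((mu - sigma^2/2) t) * exp(sigma^2 t / 2) = x_0 * exp(mu t) = 4*exp(3*t)/3.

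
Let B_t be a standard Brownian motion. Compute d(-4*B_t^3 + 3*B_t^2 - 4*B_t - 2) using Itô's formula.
d(-4*B_t^3 + 3*B_t^2 - 4*B_t - 2) = (3 - 12*B_t) dt + (-12*B_t^2 + 6*B_t - 4) dB_t

Itô's formula for f(B_t) gives d f(B_t) = f'(B_t) dB_t + (1/2) f''(B_t) dt. Compute derivatives of f(x) = -4*x^3 + 3*x^2 - 4*x - 2:
  f'(x)  = -12*x^2 + 6*x - 4
  f''(x) = 6 - 24*x
Substitute x = B_t and multiply the f'' term by 1/2:
  drift     = (1/2) * (6 - 24*x) evaluated at B_t = 3 - 12*B_t
  diffusion = (-12*x^2 + 6*x - 4) evaluated at B_t = -12*B_t^2 + 6*B_t - 4
Therefore d(-4*B_t^3 + 3*B_t^2 - 4*B_t - 2) = (3 - 12*B_t) dt + (-12*B_t^2 + 6*B_t - 4) dB_t.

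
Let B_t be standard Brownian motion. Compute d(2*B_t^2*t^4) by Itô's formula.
d(2*B_t^2*t^4) = (2*t^3*(4*B_t^2 + t)) dt + (4*B_t*t^4) dB_t

Itô's formula for f(t, x): d f(t, B_t) = (f_t + (1/2) f_xx) dt + f_x dB_t. Compute partials of f(t, x) = 2*t^4*x^2:
  f_t(t,x)  = 8*t^3*x^2
  f_x(t,x)  = 4*t^4*x
  f_xx(t,x) = 4*t^4
Assemble drift = f_t + (1/2) f_xx = 2*t^3*(t + 4*x^2) and diffusion = f_x = 4*t^4*x. Substituting x = B_t:
  d(2*B_t^2*t^4) = (2*t^3*(4*B_t^2 + t)) dt + (4*B_t*t^4) dB_t.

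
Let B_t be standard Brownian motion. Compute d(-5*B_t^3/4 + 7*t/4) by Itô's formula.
d(-5*B_t^3/4 + 7*t/4) = (7/4 - 15*B_t/4) dt + (-15*B_t^2/4) dB_t

Itô's formula for f(t, x): d f(t, B_t) = (f_t + (1/2) f_xx) dt + f_x dB_t. Compute partials of f(t, x) = 7*t/4 - 5*x^3/4:
  f_t(t,x)  = 7/4
  f_x(t,x)  = -15*x^2/4
  f_xx(t,x) = -15*x/2
Assemble drift = f_t + (1/2) f_xx = 7/4 - 15*x/4 and diffusion = f_x = -15*x^2/4. Substituting x = B_t:
  d(-5*B_t^3/4 + 7*t/4) = (7/4 - 15*B_t/4) dt + (-15*B_t^2/4) dB_t.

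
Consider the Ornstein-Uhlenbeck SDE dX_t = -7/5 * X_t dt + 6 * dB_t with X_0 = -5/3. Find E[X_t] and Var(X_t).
E[X_t] = -5*exp(-7*t/5)/3; Var(X_t) = 90/7 - 90*exp(-14*t/5)/7

The OU SDE dX = -theta X dt + sigma dB admits the integrating factor exp(theta t): d(exp(theta t) X_t) = sigma exp(theta t) dB_t. Integrating from 0 to t:
  X_t = x_0 * exp(-theta t) + sigma * int_0^t exp(-theta (t-s)) dB_s.
The Itô integral has mean 0 and (by the Itô isometry) variance sigma^2 * int_0^t exp(-2 theta (t - s)) ds = sigma^2 * (1 - exp(-2 theta t)) / (2 theta).
With theta = 7/5, sigma = 6, x_0 = -5/3:
  E[X_t] = -5/3 * exp(-7/5 t) = -5*exp(-7*t/5)/3
  Var(X_t) = (6)^2 * (1 - exp(-2*7/5 t)) / (2 * 7/5) = 90/7 - 90*exp(-14*t/5)/7.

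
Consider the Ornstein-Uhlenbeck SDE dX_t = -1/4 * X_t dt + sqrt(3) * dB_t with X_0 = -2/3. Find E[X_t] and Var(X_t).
E[X_t] = -2*exp(-t/4)/3; Var(X_t) = 6 - 6*exp(-t/2)

The OU SDE dX = -theta X dt + sigma dB admits the integrating factor exp(theta t): d(exp(theta t) X_t) = sigma exp(theta t) dB_t. Integrating from 0 to t:
  X_t = x_0 * exp(-theta t) + sigma * int_0^t exp(-theta (t-s)) dB_s.
The Itô integral has mean 0 and (by the Itô isometry) variance sigma^2 * int_0^t exp(-2 theta (t - s)) ds = sigma^2 * (1 - exp(-2 theta t)) / (2 theta).
With theta = 1/4, sigma = sqrt(3), x_0 = -2/3:
  E[X_t] = -2/3 * exp(-1/4 t) = -2*exp(-t/4)/3
  Var(X_t) = (sqrt(3))^2 * (1 - exp(-2*1/4 t)) / (2 * 1/4) = 6 - 6*exp(-t/2).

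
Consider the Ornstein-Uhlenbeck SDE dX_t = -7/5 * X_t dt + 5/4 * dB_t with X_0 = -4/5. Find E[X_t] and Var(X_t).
E[X_t] = -4*exp(-7*t/5)/5; Var(X_t) = 125/224 - 125*exp(-14*t/5)/224

The OU SDE dX = -theta X dt + sigma dB admits the integrating factor exp(theta t): d(exp(theta t) X_t) = sigma exp(theta t) dB_t. Integrating from 0 to t:
  X_t = x_0 * exp(-theta t) + sigma * int_0^t exp(-theta (t-s)) dB_s.
The Itô integral has mean 0 and (by the Itô isometry) variance sigma^2 * int_0^t exp(-2 theta (t - s)) ds = sigma^2 * (1 - exp(-2 theta t)) / (2 theta).
With theta = 7/5, sigma = 5/4, x_0 = -4/5:
  E[X_t] = -4/5 * exp(-7/5 t) = -4*exp(-7*t/5)/5
  Var(X_t) = (5/4)^2 * (1 - exp(-2*7/5 t)) / (2 * 7/5) = 125/224 - 125*exp(-14*t/5)/224.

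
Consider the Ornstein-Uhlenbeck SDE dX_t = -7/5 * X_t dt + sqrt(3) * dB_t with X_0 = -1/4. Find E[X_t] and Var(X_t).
E[X_t] = -exp(-7*t/5)/4; Var(X_t) = 15/14 - 15*exp(-14*t/5)/14

The OU SDE dX = -theta X dt + sigma dB admits the integrating factor exp(theta t): d(exp(theta t) X_t) = sigma exp(theta t) dB_t. Integrating from 0 to t:
  X_t = x_0 * exp(-theta t) + sigma * int_0^t exp(-theta (t-s)) dB_s.
The Itô integral has mean 0 and (by the Itô isometry) variance sigma^2 * int_0^t exp(-2 theta (t - s)) ds = sigma^2 * (1 - exp(-2 theta t)) / (2 theta).
With theta = 7/5, sigma = sqrt(3), x_0 = -1/4:
  E[X_t] = -1/4 * exp(-7/5 t) = -exp(-7*t/5)/4
  Var(X_t) = (sqrt(3))^2 * (1 - exp(-2*7/5 t)) / (2 * 7/5) = 15/14 - 15*exp(-14*t/5)/14.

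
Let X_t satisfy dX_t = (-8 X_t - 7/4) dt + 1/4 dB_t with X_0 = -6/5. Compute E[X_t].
E[X_t] = -7/32 - 157*exp(-8*t)/160

Taking expectations and using E[dB_t] = 0, the mean m(t) = E[X_t] satisfies the ODE m'(t) = a m(t) + b with m(0) = x_0. With a = -8, b = -7/4, x_0 = -6/5, the solution is
  m(t) = x_0 * exp(a t) + (b/a) * (exp(a t) - 1)
       = (-6/5) * exp((-8) t) + ((-7/4)/(-8)) * (exp((-8) t) - 1)
       = -7/32 - 157*exp(-8*t)/160.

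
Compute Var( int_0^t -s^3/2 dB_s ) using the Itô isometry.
Var = t^7/28

The Itô integral of a deterministic integrand f(s) has mean 0 because each increment f(s) * (B_{s+ds} - B_s) has mean 0. By the Itô isometry:
  Var( int_0^t f(s) dB_s ) = E[ (int_0^t f(s) dB_s)^2 ] = int_0^t f(s)^2 ds.
Here f(s) = -s^3/2, so f(s)^2 = s^6/4. Integrate:
  int_0^t (s^6/4) ds = t^7/28.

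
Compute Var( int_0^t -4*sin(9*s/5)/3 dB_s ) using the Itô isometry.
Var = 8*t/9 - 20*sin(18*t/5)/81

The Itô integral of a deterministic integrand f(s) has mean 0 because each increment f(s) * (B_{s+ds} - B_s) has mean 0. By the Itô isometry:
  Var( int_0^t f(s) dB_s ) = E[ (int_0^t f(s) dB_s)^2 ] = int_0^t f(s)^2 ds.
Here f(s) = -4*sin(9*s/5)/3, so f(s)^2 = 16*sin(9*s/5)^2/9. Integrate:
  int_0^t (16*sin(9*s/5)^2/9) ds = 8*t/9 - 20*sin(18*t/5)/81.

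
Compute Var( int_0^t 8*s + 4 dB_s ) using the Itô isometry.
Var = 16*t*(4*t^2 + 6*t + 3)/3

The Itô integral of a deterministic integrand f(s) has mean 0 because each increment f(s) * (B_{s+ds} - B_s) has mean 0. By the Itô isometry:
  Var( int_0^t f(s) dB_s ) = E[ (int_0^t f(s) dB_s)^2 ] = int_0^t f(s)^2 ds.
Here f(s) = 8*s + 4, so f(s)^2 = 16*(2*s + 1)^2. Integrate:
  int_0^t (16*(2*s + 1)^2) ds = 16*t*(4*t^2 + 6*t + 3)/3.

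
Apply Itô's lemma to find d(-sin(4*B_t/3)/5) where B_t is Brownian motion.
d(-sin(4*B_t/3)/5) = (8*sin(4*B_t/3)/45) dt + (-4*cos(4*B_t/3)/15) dB_t

Itô's formula for f(B_t) gives d f(B_t) = f'(B_t) dB_t + (1/2) f''(B_t) dt. Compute derivatives of f(x) = -sin(4*x/3)/5:
  f'(x)  = -4*cos(4*x/3)/15
  f''(x) = 16*sin(4*x/3)/45
Substitute x = B_t and multiply the f'' term by 1/2:
  drift     = (1/2) * (16*sin(4*x/3)/45) evaluated at B_t = 8*sin(4*B_t/3)/45
  diffusion = (-4*cos(4*x/3)/15) evaluated at B_t = -4*cos(4*B_t/3)/15
Therefore d(-sin(4*B_t/3)/5) = (8*sin(4*B_t/3)/45) dt + (-4*cos(4*B_t/3)/15) dB_t.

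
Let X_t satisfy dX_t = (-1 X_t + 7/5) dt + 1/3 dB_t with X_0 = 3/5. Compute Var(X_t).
Var(X_t) = 1/18 - exp(-2*t)/18

The variance V(t) = Var(X_t) satisfies V'(t) = 2 a V(t) + c^2 with V(0) = 0 (drift coefficient is linear in X, diffusion is constant). With a = -1, c = 1/3, the solution is
  V(t) = (c^2 / (2 a)) * (exp(2 a t) - 1)
       = ((1/3)^2 / (2*(-1))) * (exp((-2) t) - 1)
       = 1/18 - exp(-2*t)/18.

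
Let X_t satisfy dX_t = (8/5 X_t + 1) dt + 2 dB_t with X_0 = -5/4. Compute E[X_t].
E[X_t] = -5*exp(8*t/5)/8 - 5/8

Taking expectations and using E[dB_t] = 0, the mean m(t) = E[X_t] satisfies the ODE m'(t) = a m(t) + b with m(0) = x_0. With a = 8/5, b = 1, x_0 = -5/4, the solution is
  m(t) = x_0 * exp(a t) + (b/a) * (exp(a t) - 1)
       = (-5/4) * exp((8/5) t) + (1/(8/5)) * (exp((8/5) t) - 1)
       = -5*exp(8*t/5)/8 - 5/8.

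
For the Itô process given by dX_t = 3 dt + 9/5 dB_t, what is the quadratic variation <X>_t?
<X>_t = 81*t/25

For an Itô process dX_t = a(t) dt + b(t) dB_t, the quadratic variation is <X>_t = int_0^t b(s)^2 ds (the drift term does not contribute). Here b(s) = 9/5, so
  b(s)^2 = 81/25.
Integrating from 0 to t:
  <X>_t = int_0^t (81/25) ds = 81*t/25.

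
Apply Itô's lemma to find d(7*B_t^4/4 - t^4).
d(7*B_t^4/4 - t^4) = (21*B_t^2/2 - 4*t^3) dt + (7*B_t^3) dB_t

Itô's formula for f(t, x): d f(t, B_t) = (f_t + (1/2) f_xx) dt + f_x dB_t. Compute partials of f(t, x) = -t^4 + 7*x^4/4:
  f_t(t,x)  = -4*t^3
  f_x(t,x)  = 7*x^3
  f_xx(t,x) = 21*x^2
Assemble drift = f_t + (1/2) f_xx = -4*t^3 + 21*x^2/2 and diffusion = f_x = 7*x^3. Substituting x = B_t:
  d(7*B_t^4/4 - t^4) = (21*B_t^2/2 - 4*t^3) dt + (7*B_t^3) dB_t.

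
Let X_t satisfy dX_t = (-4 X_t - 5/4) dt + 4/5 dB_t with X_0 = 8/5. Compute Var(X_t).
Var(X_t) = 2/25 - 2*exp(-8*t)/25

The variance V(t) = Var(X_t) satisfies V'(t) = 2 a V(t) + c^2 with V(0) = 0 (drift coefficient is linear in X, diffusion is constant). With a = -4, c = 4/5, the solution is
  V(t) = (c^2 / (2 a)) * (exp(2 a t) - 1)
       = ((4/5)^2 / (2*(-4))) * (exp((-8) t) - 1)
       = 2/25 - 2*exp(-8*t)/25.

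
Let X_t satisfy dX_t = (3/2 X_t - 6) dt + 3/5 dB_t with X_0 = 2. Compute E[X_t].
E[X_t] = 4 - 2*exp(3*t/2)

Taking expectations and using E[dB_t] = 0, the mean m(t) = E[X_t] satisfies the ODE m'(t) = a m(t) + b with m(0) = x_0. With a = 3/2, b = -6, x_0 = 2, the solution is
  m(t) = x_0 * exp(a t) + (b/a) * (exp(a t) - 1)
       = 2 * exp((3/2) t) + ((-6)/(3/2)) * (exp((3/2) t) - 1)
       = 4 - 2*exp(3*t/2).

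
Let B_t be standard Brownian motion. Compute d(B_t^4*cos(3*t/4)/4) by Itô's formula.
d(B_t^4*cos(3*t/4)/4) = (3*B_t^2*(-B_t^2*sin(3*t/4) + 8*cos(3*t/4))/16) dt + (B_t^3*cos(3*t/4)) dB_t

Itô's formula for f(t, x): d f(t, B_t) = (f_t + (1/2) f_xx) dt + f_x dB_t. Compute partials of f(t, x) = x^4*cos(3*t/4)/4:
  f_t(t,x)  = -3*x^4*sin(3*t/4)/16
  f_x(t,x)  = x^3*cos(3*t/4)
  f_xx(t,x) = 3*x^2*cos(3*t/4)
Assemble drift = f_t + (1/2) f_xx = 3*x^2*(-x^2*sin(3*t/4) + 8*cos(3*t/4))/16 and diffusion = f_x = x^3*cos(3*t/4). Substituting x = B_t:
  d(B_t^4*cos(3*t/4)/4) = (3*B_t^2*(-B_t^2*sin(3*t/4) + 8*cos(3*t/4))/16) dt + (B_t^3*cos(3*t/4)) dB_t.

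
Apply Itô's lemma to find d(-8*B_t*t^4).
d(-8*B_t*t^4) = (-32*B_t*t^3) dt + (-8*t^4) dB_t

Itô's formula for f(t, x): d f(t, B_t) = (f_t + (1/2) f_xx) dt + f_x dB_t. Compute partials of f(t, x) = -8*t^4*x:
  f_t(t,x)  = -32*t^3*x
  f_x(t,x)  = -8*t^4
  f_xx(t,x) = 0
Assemble drift = f_t + (1/2) f_xx = -32*t^3*x and diffusion = f_x = -8*t^4. Substituting x = B_t:
  d(-8*B_t*t^4) = (-32*B_t*t^3) dt + (-8*t^4) dB_t.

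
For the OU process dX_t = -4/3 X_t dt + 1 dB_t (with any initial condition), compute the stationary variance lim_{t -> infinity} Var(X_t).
lim Var(X_t) = 3/8

The OU SDE dX = -theta X dt + sigma dB admits the integrating factor exp(theta t): d(exp(theta t) X_t) = sigma exp(theta t) dB_t. Integrating from 0 to t gives X_t = x_0 * exp(-theta t) + sigma * int_0^t exp(-theta (t-s)) dB_s for any initial x_0. The Itô integral has variance (by the Itô isometry) sigma^2 * int_0^t exp(-2 theta (t - s)) ds = sigma^2 * (1 - exp(-2 theta t)) / (2 theta), independent of x_0.
With theta = 4/3, sigma = 1:
  Var(X_t) = (1)^2 * (1 - exp(-2*4/3 t)) / (2 * 4/3) = 3/8 - 3*exp(-8*t/3)/8.
As t -> infinity, exp(-2*4/3 t) -> 0, so the stationary variance is sigma^2 / (2 theta) = 3/8.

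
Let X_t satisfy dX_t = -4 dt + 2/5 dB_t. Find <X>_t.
<X>_t = 4*t/25

For an Itô process dX_t = a(t) dt + b(t) dB_t, the quadratic variation is <X>_t = int_0^t b(s)^2 ds (the drift term does not contribute). Here b(s) = 2/5, so
  b(s)^2 = 4/25.
Integrating from 0 to t:
  <X>_t = int_0^t (4/25) ds = 4*t/25.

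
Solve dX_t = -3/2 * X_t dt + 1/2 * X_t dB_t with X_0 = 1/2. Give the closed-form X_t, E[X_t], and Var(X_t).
X_t = 1/2 * exp((-13/8) t + (1/2) B_t); E[X_t] = exp(-3*t/2)/2; Var(X_t) = (exp(t/4) - 1)*exp(-3*t)/4

For GBM dX = mu X dt + sigma X dB with X_0 = x_0, apply Itô to Y = log X: dY = (mu - sigma^2/2) dt + sigma dB, so Y_t = log(x_0) + (mu - sigma^2/2) t + sigma B_t and hence X_t = x_0 * exp((mu - sigma^2/2) t + sigma B_t).
With mu = -3/2, sigma = 1/2, x_0 = 1/2, this gives:
  X_t = 1/2 * exp((-13/8) * t + (1/2) * B_t).
Since sigma*B_t ~ Normal(0, sigma^2 t), E[exp(sigma*B_t)] = exp(sigma^2 t / 2); so E[X_t] = x_0 * exp((mu - sigma^2/2) t) * exp(sigma^2 t / 2) = x_0 * exp(mu t) = exp(-3*t/2)/2.
Var(X_t) = E[X_t^2] - (E[X_t])^2 = x_0^2 * exp(2 mu t) * (exp(sigma^2 t) - 1) = (exp(t/4) - 1)*exp(-3*t)/4.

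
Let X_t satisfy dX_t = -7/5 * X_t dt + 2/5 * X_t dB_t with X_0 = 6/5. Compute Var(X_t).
Var(X_t) = (36*exp(4*t/25) - 36)*exp(-14*t/5)/25

For GBM dX = mu X dt + sigma X dB with X_0 = x_0, apply Itô to Y = log X: dY = (mu - sigma^2/2) dt + sigma dB, so Y_t = log(x_0) + (mu - sigma^2/2) t + sigma B_t and hence X_t = x_0 * exp((mu - sigma^2/2) t + sigma B_t).
With mu = -7/5, sigma = 2/5, x_0 = 6/5, this gives:
  X_t = 6/5 * exp((-37/25) * t + (2/5) * B_t).
Since sigma*B_t ~ Normal(0, sigma^2 t), E[exp(sigma*B_t)] = exp(sigma^2 t / 2); so E[X_t] = x_0 * exp((mu - sigma^2/2) t) * exp(sigma^2 t / 2) = x_0 * exp(mu t) = 6*exp(-7*t/5)/5.
Var(X_t) = E[X_t^2] - (E[X_t])^2 = x_0^2 * exp(2 mu t) * (exp(sigma^2 t) - 1) = (36*exp(4*t/25) - 36)*exp(-14*t/5)/25.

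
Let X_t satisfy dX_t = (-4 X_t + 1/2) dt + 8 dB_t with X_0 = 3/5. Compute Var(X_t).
Var(X_t) = 8 - 8*exp(-8*t)

The variance V(t) = Var(X_t) satisfies V'(t) = 2 a V(t) + c^2 with V(0) = 0 (drift coefficient is linear in X, diffusion is constant). With a = -4, c = 8, the solution is
  V(t) = (c^2 / (2 a)) * (exp(2 a t) - 1)
       = (8^2 / (2*(-4))) * (exp((-8) t) - 1)
       = 8 - 8*exp(-8*t).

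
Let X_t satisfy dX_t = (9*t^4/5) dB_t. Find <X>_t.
<X>_t = 9*t^9/25

For an Itô process dX_t = a(t) dt + b(t) dB_t, the quadratic variation is <X>_t = int_0^t b(s)^2 ds (the drift term does not contribute). Here b(s) = 9*s^4/5, so
  b(s)^2 = 81*s^8/25.
Integrating from 0 to t:
  <X>_t = int_0^t (81*s^8/25) ds = 9*t^9/25.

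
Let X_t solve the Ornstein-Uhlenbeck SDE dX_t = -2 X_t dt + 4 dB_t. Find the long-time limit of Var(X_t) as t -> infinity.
lim Var(X_t) = 4

The OU SDE dX = -theta X dt + sigma dB admits the integrating factor exp(theta t): d(exp(theta t) X_t) = sigma exp(theta t) dB_t. Integrating from 0 to t gives X_t = x_0 * exp(-theta t) + sigma * int_0^t exp(-theta (t-s)) dB_s for any initial x_0. The Itô integral has variance (by the Itô isometry) sigma^2 * int_0^t exp(-2 theta (t - s)) ds = sigma^2 * (1 - exp(-2 theta t)) / (2 theta), independent of x_0.
With theta = 2, sigma = 4:
  Var(X_t) = (4)^2 * (1 - exp(-2*2 t)) / (2 * 2) = 4 - 4*exp(-4*t).
As t -> infinity, exp(-2*2 t) -> 0, so the stationary variance is sigma^2 / (2 theta) = 4.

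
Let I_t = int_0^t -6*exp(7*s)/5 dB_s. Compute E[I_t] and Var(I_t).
E[I_t] = 0; Var(I_t) = 18*exp(14*t)/175 - 18/175

The Itô integral of a deterministic integrand f(s) has mean 0 because each increment f(s) * (B_{s+ds} - B_s) has mean 0. By the Itô isometry:
  Var( int_0^t f(s) dB_s ) = E[ (int_0^t f(s) dB_s)^2 ] = int_0^t f(s)^2 ds.
Here f(s) = -6*exp(7*s)/5, so f(s)^2 = 36*exp(14*s)/25. Integrate:
  int_0^t (36*exp(14*s)/25) ds = 18*exp(14*t)/175 - 18/175.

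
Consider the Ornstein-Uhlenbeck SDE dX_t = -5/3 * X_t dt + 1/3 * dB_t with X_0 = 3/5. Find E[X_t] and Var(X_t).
E[X_t] = 3*exp(-5*t/3)/5; Var(X_t) = 1/30 - exp(-10*t/3)/30

The OU SDE dX = -theta X dt + sigma dB admits the integrating factor exp(theta t): d(exp(theta t) X_t) = sigma exp(theta t) dB_t. Integrating from 0 to t:
  X_t = x_0 * exp(-theta t) + sigma * int_0^t exp(-theta (t-s)) dB_s.
The Itô integral has mean 0 and (by the Itô isometry) variance sigma^2 * int_0^t exp(-2 theta (t - s)) ds = sigma^2 * (1 - exp(-2 theta t)) / (2 theta).
With theta = 5/3, sigma = 1/3, x_0 = 3/5:
  E[X_t] = 3/5 * exp(-5/3 t) = 3*exp(-5*t/3)/5
  Var(X_t) = (1/3)^2 * (1 - exp(-2*5/3 t)) / (2 * 5/3) = 1/30 - exp(-10*t/3)/30.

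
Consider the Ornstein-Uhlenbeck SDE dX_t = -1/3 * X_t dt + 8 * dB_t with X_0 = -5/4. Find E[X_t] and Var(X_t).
E[X_t] = -5*exp(-t/3)/4; Var(X_t) = 96 - 96*exp(-2*t/3)

The OU SDE dX = -theta X dt + sigma dB admits the integrating factor exp(theta t): d(exp(theta t) X_t) = sigma exp(theta t) dB_t. Integrating from 0 to t:
  X_t = x_0 * exp(-theta t) + sigma * int_0^t exp(-theta (t-s)) dB_s.
The Itô integral has mean 0 and (by the Itô isometry) variance sigma^2 * int_0^t exp(-2 theta (t - s)) ds = sigma^2 * (1 - exp(-2 theta t)) / (2 theta).
With theta = 1/3, sigma = 8, x_0 = -5/4:
  E[X_t] = -5/4 * exp(-1/3 t) = -5*exp(-t/3)/4
  Var(X_t) = (8)^2 * (1 - exp(-2*1/3 t)) / (2 * 1/3) = 96 - 96*exp(-2*t/3).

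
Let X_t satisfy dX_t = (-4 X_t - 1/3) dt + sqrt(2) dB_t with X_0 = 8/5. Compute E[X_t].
E[X_t] = -1/12 + 101*exp(-4*t)/60

Taking expectations and using E[dB_t] = 0, the mean m(t) = E[X_t] satisfies the ODE m'(t) = a m(t) + b with m(0) = x_0. With a = -4, b = -1/3, x_0 = 8/5, the solution is
  m(t) = x_0 * exp(a t) + (b/a) * (exp(a t) - 1)
       = (8/5) * exp((-4) t) + ((-1/3)/(-4)) * (exp((-4) t) - 1)
       = -1/12 + 101*exp(-4*t)/60.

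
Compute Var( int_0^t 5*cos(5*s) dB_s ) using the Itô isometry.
Var = 25*t/2 + 5*sin(10*t)/4

The Itô integral of a deterministic integrand f(s) has mean 0 because each increment f(s) * (B_{s+ds} - B_s) has mean 0. By the Itô isometry:
  Var( int_0^t f(s) dB_s ) = E[ (int_0^t f(s) dB_s)^2 ] = int_0^t f(s)^2 ds.
Here f(s) = 5*cos(5*s), so f(s)^2 = 25*cos(5*s)^2. Integrate:
  int_0^t (25*cos(5*s)^2) ds = 25*t/2 + 5*sin(10*t)/4.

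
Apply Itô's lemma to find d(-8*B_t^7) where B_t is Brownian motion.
d(-8*B_t^7) = (-168*B_t^5) dt + (-56*B_t^6) dB_t

Itô's formula for f(B_t) gives d f(B_t) = f'(B_t) dB_t + (1/2) f''(B_t) dt. Compute derivatives of f(x) = -8*x^7:
  f'(x)  = -56*x^6
  f''(x) = -336*x^5
Substitute x = B_t and multiply the f'' term by 1/2:
  drift     = (1/2) * (-336*x^5) evaluated at B_t = -168*B_t^5
  diffusion = (-56*x^6) evaluated at B_t = -56*B_t^6
Therefore d(-8*B_t^7) = (-168*B_t^5) dt + (-56*B_t^6) dB_t.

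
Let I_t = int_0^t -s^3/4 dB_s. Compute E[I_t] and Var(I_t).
E[I_t] = 0; Var(I_t) = t^7/112

The Itô integral of a deterministic integrand f(s) has mean 0 because each increment f(s) * (B_{s+ds} - B_s) has mean 0. By the Itô isometry:
  Var( int_0^t f(s) dB_s ) = E[ (int_0^t f(s) dB_s)^2 ] = int_0^t f(s)^2 ds.
Here f(s) = -s^3/4, so f(s)^2 = s^6/16. Integrate:
  int_0^t (s^6/16) ds = t^7/112.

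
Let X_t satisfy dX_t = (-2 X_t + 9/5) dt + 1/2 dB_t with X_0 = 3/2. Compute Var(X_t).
Var(X_t) = 1/16 - exp(-4*t)/16

The variance V(t) = Var(X_t) satisfies V'(t) = 2 a V(t) + c^2 with V(0) = 0 (drift coefficient is linear in X, diffusion is constant). With a = -2, c = 1/2, the solution is
  V(t) = (c^2 / (2 a)) * (exp(2 a t) - 1)
       = ((1/2)^2 / (2*(-2))) * (exp((-4) t) - 1)
       = 1/16 - exp(-4*t)/16.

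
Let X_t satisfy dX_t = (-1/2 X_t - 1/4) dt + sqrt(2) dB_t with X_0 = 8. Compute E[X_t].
E[X_t] = -1/2 + 17*exp(-t/2)/2

Taking expectations and using E[dB_t] = 0, the mean m(t) = E[X_t] satisfies the ODE m'(t) = a m(t) + b with m(0) = x_0. With a = -1/2, b = -1/4, x_0 = 8, the solution is
  m(t) = x_0 * exp(a t) + (b/a) * (exp(a t) - 1)
       = 8 * exp((-1/2) t) + ((-1/4)/(-1/2)) * (exp((-1/2) t) - 1)
       = -1/2 + 17*exp(-t/2)/2.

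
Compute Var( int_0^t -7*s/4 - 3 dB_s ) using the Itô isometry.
Var = t*(49*t^2 + 252*t + 432)/48

The Itô integral of a deterministic integrand f(s) has mean 0 because each increment f(s) * (B_{s+ds} - B_s) has mean 0. By the Itô isometry:
  Var( int_0^t f(s) dB_s ) = E[ (int_0^t f(s) dB_s)^2 ] = int_0^t f(s)^2 ds.
Here f(s) = -7*s/4 - 3, so f(s)^2 = (7*s + 12)^2/16. Integrate:
  int_0^t ((7*s + 12)^2/16) ds = t*(49*t^2 + 252*t + 432)/48.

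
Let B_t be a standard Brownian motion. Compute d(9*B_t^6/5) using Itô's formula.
d(9*B_t^6/5) = (27*B_t^4) dt + (54*B_t^5/5) dB_t

Itô's formula for f(B_t) gives d f(B_t) = f'(B_t) dB_t + (1/2) f''(B_t) dt. Compute derivatives of f(x) = 9*x^6/5:
  f'(x)  = 54*x^5/5
  f''(x) = 54*x^4
Substitute x = B_t and multiply the f'' term by 1/2:
  drift     = (1/2) * (54*x^4) evaluated at B_t = 27*B_t^4
  diffusion = (54*x^5/5) evaluated at B_t = 54*B_t^5/5
Therefore d(9*B_t^6/5) = (27*B_t^4) dt + (54*B_t^5/5) dB_t.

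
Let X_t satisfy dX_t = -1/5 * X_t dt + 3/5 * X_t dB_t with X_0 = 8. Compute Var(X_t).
Var(X_t) = -64*exp(-2*t/5) + 64*exp(-t/25)

For GBM dX = mu X dt + sigma X dB with X_0 = x_0, apply Itô to Y = log X: dY = (mu - sigma^2/2) dt + sigma dB, so Y_t = log(x_0) + (mu - sigma^2/2) t + sigma B_t and hence X_t = x_0 * exp((mu - sigma^2/2) t + sigma B_t).
With mu = -1/5, sigma = 3/5, x_0 = 8, this gives:
  X_t = 8 * exp((-19/50) * t + (3/5) * B_t).
Since sigma*B_t ~ Normal(0, sigma^2 t), E[exp(sigma*B_t)] = exp(sigma^2 t / 2); so E[X_t] = x_0 * exp((mu - sigma^2/2) t) * exp(sigma^2 t / 2) = x_0 * exp(mu t) = 8*exp(-t/5).
Var(X_t) = E[X_t^2] - (E[X_t])^2 = x_0^2 * exp(2 mu t) * (exp(sigma^2 t) - 1) = -64*exp(-2*t/5) + 64*exp(-t/25).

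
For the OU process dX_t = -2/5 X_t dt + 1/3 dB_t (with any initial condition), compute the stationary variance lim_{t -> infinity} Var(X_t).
lim Var(X_t) = 5/36

The OU SDE dX = -theta X dt + sigma dB admits the integrating factor exp(theta t): d(exp(theta t) X_t) = sigma exp(theta t) dB_t. Integrating from 0 to t gives X_t = x_0 * exp(-theta t) + sigma * int_0^t exp(-theta (t-s)) dB_s for any initial x_0. The Itô integral has variance (by the Itô isometry) sigma^2 * int_0^t exp(-2 theta (t - s)) ds = sigma^2 * (1 - exp(-2 theta t)) / (2 theta), independent of x_0.
With theta = 2/5, sigma = 1/3:
  Var(X_t) = (1/3)^2 * (1 - exp(-2*2/5 t)) / (2 * 2/5) = 5/36 - 5*exp(-4*t/5)/36.
As t -> infinity, exp(-2*2/5 t) -> 0, so the stationary variance is sigma^2 / (2 theta) = 5/36.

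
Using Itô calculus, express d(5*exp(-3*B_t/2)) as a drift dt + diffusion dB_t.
d(5*exp(-3*B_t/2)) = (45*exp(-3*B_t/2)/8) dt + (-15*exp(-3*B_t/2)/2) dB_t

Itô's formula for f(B_t) gives d f(B_t) = f'(B_t) dB_t + (1/2) f''(B_t) dt. Compute derivatives of f(x) = 5*exp(-3*x/2):
  f'(x)  = -15*exp(-3*x/2)/2
  f''(x) = 45*exp(-3*x/2)/4
Substitute x = B_t and multiply the f'' term by 1/2:
  drift     = (1/2) * (45*exp(-3*x/2)/4) evaluated at B_t = 45*exp(-3*B_t/2)/8
  diffusion = (-15*exp(-3*x/2)/2) evaluated at B_t = -15*exp(-3*B_t/2)/2
Therefore d(5*exp(-3*B_t/2)) = (45*exp(-3*B_t/2)/8) dt + (-15*exp(-3*B_t/2)/2) dB_t.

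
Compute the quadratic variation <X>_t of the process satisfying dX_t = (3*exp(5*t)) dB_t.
<X>_t = 9*exp(10*t)/10 - 9/10

For an Itô process dX_t = a(t) dt + b(t) dB_t, the quadratic variation is <X>_t = int_0^t b(s)^2 ds (the drift term does not contribute). Here b(s) = 3*exp(5*s), so
  b(s)^2 = 9*exp(10*s).
Integrating from 0 to t:
  <X>_t = int_0^t (9*exp(10*s)) ds = 9*exp(10*t)/10 - 9/10.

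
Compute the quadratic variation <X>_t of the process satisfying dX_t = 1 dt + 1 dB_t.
<X>_t = t

For an Itô process dX_t = a(t) dt + b(t) dB_t, the quadratic variation is <X>_t = int_0^t b(s)^2 ds (the drift term does not contribute). Here b(s) = 1, so
  b(s)^2 = 1.
Integrating from 0 to t:
  <X>_t = int_0^t (1) ds = t.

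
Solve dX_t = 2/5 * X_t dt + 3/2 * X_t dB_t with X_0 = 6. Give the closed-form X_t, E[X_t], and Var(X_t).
X_t = 6 * exp((-29/40) t + (3/2) B_t); E[X_t] = 6*exp(2*t/5); Var(X_t) = 36*(exp(9*t/4) - 1)*exp(4*t/5)

For GBM dX = mu X dt + sigma X dB with X_0 = x_0, apply Itô to Y = log X: dY = (mu - sigma^2/2) dt + sigma dB, so Y_t = log(x_0) + (mu - sigma^2/2) t + sigma B_t and hence X_t = x_0 * exp((mu - sigma^2/2) t + sigma B_t).
With mu = 2/5, sigma = 3/2, x_0 = 6, this gives:
  X_t = 6 * exp((-29/40) * t + (3/2) * B_t).
Since sigma*B_t ~ Normal(0, sigma^2 t), E[exp(sigma*B_t)] = exp(sigma^2 t / 2); so E[X_t] = x_0 * exp((mu - sigma^2/2) t) * exp(sigma^2 t / 2) = x_0 * exp(mu t) = 6*exp(2*t/5).
Var(X_t) = E[X_t^2] - (E[X_t])^2 = x_0^2 * exp(2 mu t) * (exp(sigma^2 t) - 1) = 36*(exp(9*t/4) - 1)*exp(4*t/5).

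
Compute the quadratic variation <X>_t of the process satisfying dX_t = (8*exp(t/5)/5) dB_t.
<X>_t = 32*exp(2*t/5)/5 - 32/5

For an Itô process dX_t = a(t) dt + b(t) dB_t, the quadratic variation is <X>_t = int_0^t b(s)^2 ds (the drift term does not contribute). Here b(s) = 8*exp(s/5)/5, so
  b(s)^2 = 64*exp(2*s/5)/25.
Integrating from 0 to t:
  <X>_t = int_0^t (64*exp(2*s/5)/25) ds = 32*exp(2*t/5)/5 - 32/5.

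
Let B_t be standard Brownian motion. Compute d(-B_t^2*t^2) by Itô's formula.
d(-B_t^2*t^2) = (t*(-2*B_t^2 - t)) dt + (-2*B_t*t^2) dB_t

Itô's formula for f(t, x): d f(t, B_t) = (f_t + (1/2) f_xx) dt + f_x dB_t. Compute partials of f(t, x) = -t^2*x^2:
  f_t(t,x)  = -2*t*x^2
  f_x(t,x)  = -2*t^2*x
  f_xx(t,x) = -2*t^2
Assemble drift = f_t + (1/2) f_xx = t*(-t - 2*x^2) and diffusion = f_x = -2*t^2*x. Substituting x = B_t:
  d(-B_t^2*t^2) = (t*(-2*B_t^2 - t)) dt + (-2*B_t*t^2) dB_t.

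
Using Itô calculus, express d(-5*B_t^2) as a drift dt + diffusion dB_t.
d(-5*B_t^2) = (-5) dt + (-10*B_t) dB_t

Itô's formula for f(B_t) gives d f(B_t) = f'(B_t) dB_t + (1/2) f''(B_t) dt. Compute derivatives of f(x) = -5*x^2:
  f'(x)  = -10*x
  f''(x) = -10
Substitute x = B_t and multiply the f'' term by 1/2:
  drift     = (1/2) * (-10) evaluated at B_t = -5
  diffusion = (-10*x) evaluated at B_t = -10*B_t
Therefore d(-5*B_t^2) = (-5) dt + (-10*B_t) dB_t.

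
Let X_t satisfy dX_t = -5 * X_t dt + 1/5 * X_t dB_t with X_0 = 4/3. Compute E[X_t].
E[X_t] = 4*exp(-5*t)/3

For GBM dX = mu X dt + sigma X dB with X_0 = x_0, apply Itô to Y = log X: dY = (mu - sigma^2/2) dt + sigma dB, so Y_t = log(x_0) + (mu - sigma^2/2) t + sigma B_t and hence X_t = x_0 * exp((mu - sigma^2/2) t + sigma B_t).
With mu = -5, sigma = 1/5, x_0 = 4/3, this gives:
  X_t = 4/3 * exp((-251/50) * t + (1/5) * B_t).
Since sigma*B_t ~ Normal(0, sigma^2 t), E[exp(sigma*B_t)] = exp(sigma^2 t / 2); so E[X_t] = x_0 * exp((mu - sigma^2/2) t) * exp(sigma^2 t / 2) = x_0 * exp(mu t) = 4*exp(-5*t)/3.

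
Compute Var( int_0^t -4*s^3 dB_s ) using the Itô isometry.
Var = 16*t^7/7

The Itô integral of a deterministic integrand f(s) has mean 0 because each increment f(s) * (B_{s+ds} - B_s) has mean 0. By the Itô isometry:
  Var( int_0^t f(s) dB_s ) = E[ (int_0^t f(s) dB_s)^2 ] = int_0^t f(s)^2 ds.
Here f(s) = -4*s^3, so f(s)^2 = 16*s^6. Integrate:
  int_0^t (16*s^6) ds = 16*t^7/7.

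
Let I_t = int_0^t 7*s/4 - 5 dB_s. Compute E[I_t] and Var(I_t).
E[I_t] = 0; Var(I_t) = t*(49*t^2 - 420*t + 1200)/48

The Itô integral of a deterministic integrand f(s) has mean 0 because each increment f(s) * (B_{s+ds} - B_s) has mean 0. By the Itô isometry:
  Var( int_0^t f(s) dB_s ) = E[ (int_0^t f(s) dB_s)^2 ] = int_0^t f(s)^2 ds.
Here f(s) = 7*s/4 - 5, so f(s)^2 = (7*s - 20)^2/16. Integrate:
  int_0^t ((7*s - 20)^2/16) ds = t*(49*t^2 - 420*t + 1200)/48.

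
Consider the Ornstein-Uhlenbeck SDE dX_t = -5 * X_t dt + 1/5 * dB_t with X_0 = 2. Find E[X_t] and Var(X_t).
E[X_t] = 2*exp(-5*t); Var(X_t) = 1/250 - exp(-10*t)/250

The OU SDE dX = -theta X dt + sigma dB admits the integrating factor exp(theta t): d(exp(theta t) X_t) = sigma exp(theta t) dB_t. Integrating from 0 to t:
  X_t = x_0 * exp(-theta t) + sigma * int_0^t exp(-theta (t-s)) dB_s.
The Itô integral has mean 0 and (by the Itô isometry) variance sigma^2 * int_0^t exp(-2 theta (t - s)) ds = sigma^2 * (1 - exp(-2 theta t)) / (2 theta).
With theta = 5, sigma = 1/5, x_0 = 2:
  E[X_t] = 2 * exp(-5 t) = 2*exp(-5*t)
  Var(X_t) = (1/5)^2 * (1 - exp(-2*5 t)) / (2 * 5) = 1/250 - exp(-10*t)/250.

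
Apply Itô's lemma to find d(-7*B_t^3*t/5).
d(-7*B_t^3*t/5) = (7*B_t*(-B_t^2 - 3*t)/5) dt + (-21*B_t^2*t/5) dB_t

Itô's formula for f(t, x): d f(t, B_t) = (f_t + (1/2) f_xx) dt + f_x dB_t. Compute partials of f(t, x) = -7*t*x^3/5:
  f_t(t,x)  = -7*x^3/5
  f_x(t,x)  = -21*t*x^2/5
  f_xx(t,x) = -42*t*x/5
Assemble drift = f_t + (1/2) f_xx = 7*x*(-3*t - x^2)/5 and diffusion = f_x = -21*t*x^2/5. Substituting x = B_t:
  d(-7*B_t^3*t/5) = (7*B_t*(-B_t^2 - 3*t)/5) dt + (-21*B_t^2*t/5) dB_t.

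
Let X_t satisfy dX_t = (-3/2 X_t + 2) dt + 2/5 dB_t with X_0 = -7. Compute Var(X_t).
Var(X_t) = 4/75 - 4*exp(-3*t)/75

The variance V(t) = Var(X_t) satisfies V'(t) = 2 a V(t) + c^2 with V(0) = 0 (drift coefficient is linear in X, diffusion is constant). With a = -3/2, c = 2/5, the solution is
  V(t) = (c^2 / (2 a)) * (exp(2 a t) - 1)
       = ((2/5)^2 / (2*(-3/2))) * (exp((-3) t) - 1)
       = 4/75 - 4*exp(-3*t)/75.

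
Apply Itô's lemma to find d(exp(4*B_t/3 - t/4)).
d(exp(4*B_t/3 - t/4)) = (23*exp(4*B_t/3 - t/4)/36) dt + (4*exp(4*B_t/3 - t/4)/3) dB_t

Itô's formula for f(t, x): d f(t, B_t) = (f_t + (1/2) f_xx) dt + f_x dB_t. Compute partials of f(t, x) = exp(-t/4 + 4*x/3):
  f_t(t,x)  = -exp(-t/4 + 4*x/3)/4
  f_x(t,x)  = 4*exp(-t/4 + 4*x/3)/3
  f_xx(t,x) = 16*exp(-t/4 + 4*x/3)/9
Assemble drift = f_t + (1/2) f_xx = 23*exp(-t/4 + 4*x/3)/36 and diffusion = f_x = 4*exp(-t/4 + 4*x/3)/3. Substituting x = B_t:
  d(exp(4*B_t/3 - t/4)) = (23*exp(4*B_t/3 - t/4)/36) dt + (4*exp(4*B_t/3 - t/4)/3) dB_t.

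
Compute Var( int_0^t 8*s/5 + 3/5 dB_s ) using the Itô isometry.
Var = t*(64*t^2 + 72*t + 27)/75

The Itô integral of a deterministic integrand f(s) has mean 0 because each increment f(s) * (B_{s+ds} - B_s) has mean 0. By the Itô isometry:
  Var( int_0^t f(s) dB_s ) = E[ (int_0^t f(s) dB_s)^2 ] = int_0^t f(s)^2 ds.
Here f(s) = 8*s/5 + 3/5, so f(s)^2 = (8*s + 3)^2/25. Integrate:
  int_0^t ((8*s + 3)^2/25) ds = t*(64*t^2 + 72*t + 27)/75.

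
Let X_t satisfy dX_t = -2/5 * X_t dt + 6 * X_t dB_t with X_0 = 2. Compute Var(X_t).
Var(X_t) = (4*exp(36*t) - 4)*exp(-4*t/5)

For GBM dX = mu X dt + sigma X dB with X_0 = x_0, apply Itô to Y = log X: dY = (mu - sigma^2/2) dt + sigma dB, so Y_t = log(x_0) + (mu - sigma^2/2) t + sigma B_t and hence X_t = x_0 * exp((mu - sigma^2/2) t + sigma B_t).
With mu = -2/5, sigma = 6, x_0 = 2, this gives:
  X_t = 2 * exp((-92/5) * t + (6) * B_t).
Since sigma*B_t ~ Normal(0, sigma^2 t), E[exp(sigma*B_t)] = exp(sigma^2 t / 2); so E[X_t] = x_0 * exp((mu - sigma^2/2) t) * exp(sigma^2 t / 2) = x_0 * exp(mu t) = 2*exp(-2*t/5).
Var(X_t) = E[X_t^2] - (E[X_t])^2 = x_0^2 * exp(2 mu t) * (exp(sigma^2 t) - 1) = (4*exp(36*t) - 4)*exp(-4*t/5).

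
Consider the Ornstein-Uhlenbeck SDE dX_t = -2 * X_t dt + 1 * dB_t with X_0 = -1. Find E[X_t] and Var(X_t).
E[X_t] = -exp(-2*t); Var(X_t) = 1/4 - exp(-4*t)/4

The OU SDE dX = -theta X dt + sigma dB admits the integrating factor exp(theta t): d(exp(theta t) X_t) = sigma exp(theta t) dB_t. Integrating from 0 to t:
  X_t = x_0 * exp(-theta t) + sigma * int_0^t exp(-theta (t-s)) dB_s.
The Itô integral has mean 0 and (by the Itô isometry) variance sigma^2 * int_0^t exp(-2 theta (t - s)) ds = sigma^2 * (1 - exp(-2 theta t)) / (2 theta).
With theta = 2, sigma = 1, x_0 = -1:
  E[X_t] = -1 * exp(-2 t) = -exp(-2*t)
  Var(X_t) = (1)^2 * (1 - exp(-2*2 t)) / (2 * 2) = 1/4 - exp(-4*t)/4.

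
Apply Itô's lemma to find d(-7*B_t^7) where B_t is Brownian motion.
d(-7*B_t^7) = (-147*B_t^5) dt + (-49*B_t^6) dB_t

Itô's formula for f(B_t) gives d f(B_t) = f'(B_t) dB_t + (1/2) f''(B_t) dt. Compute derivatives of f(x) = -7*x^7:
  f'(x)  = -49*x^6
  f''(x) = -294*x^5
Substitute x = B_t and multiply the f'' term by 1/2:
  drift     = (1/2) * (-294*x^5) evaluated at B_t = -147*B_t^5
  diffusion = (-49*x^6) evaluated at B_t = -49*B_t^6
Therefore d(-7*B_t^7) = (-147*B_t^5) dt + (-49*B_t^6) dB_t.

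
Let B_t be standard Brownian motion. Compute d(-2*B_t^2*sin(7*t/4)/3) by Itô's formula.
d(-2*B_t^2*sin(7*t/4)/3) = (-7*B_t^2*cos(7*t/4)/6 - 2*sin(7*t/4)/3) dt + (-4*B_t*sin(7*t/4)/3) dB_t

Itô's formula for f(t, x): d f(t, B_t) = (f_t + (1/2) f_xx) dt + f_x dB_t. Compute partials of f(t, x) = -2*x^2*sin(7*t/4)/3:
  f_t(t,x)  = -7*x^2*cos(7*t/4)/6
  f_x(t,x)  = -4*x*sin(7*t/4)/3
  f_xx(t,x) = -4*sin(7*t/4)/3
Assemble drift = f_t + (1/2) f_xx = -7*x^2*cos(7*t/4)/6 - 2*sin(7*t/4)/3 and diffusion = f_x = -4*x*sin(7*t/4)/3. Substituting x = B_t:
  d(-2*B_t^2*sin(7*t/4)/3) = (-7*B_t^2*cos(7*t/4)/6 - 2*sin(7*t/4)/3) dt + (-4*B_t*sin(7*t/4)/3) dB_t.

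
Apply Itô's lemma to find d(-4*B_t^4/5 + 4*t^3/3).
d(-4*B_t^4/5 + 4*t^3/3) = (-24*B_t^2/5 + 4*t^2) dt + (-16*B_t^3/5) dB_t

Itô's formula for f(t, x): d f(t, B_t) = (f_t + (1/2) f_xx) dt + f_x dB_t. Compute partials of f(t, x) = 4*t^3/3 - 4*x^4/5:
  f_t(t,x)  = 4*t^2
  f_x(t,x)  = -16*x^3/5
  f_xx(t,x) = -48*x^2/5
Assemble drift = f_t + (1/2) f_xx = 4*t^2 - 24*x^2/5 and diffusion = f_x = -16*x^3/5. Substituting x = B_t:
  d(-4*B_t^4/5 + 4*t^3/3) = (-24*B_t^2/5 + 4*t^2) dt + (-16*B_t^3/5) dB_t.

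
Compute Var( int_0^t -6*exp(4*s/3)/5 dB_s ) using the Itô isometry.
Var = 27*exp(8*t/3)/50 - 27/50

The Itô integral of a deterministic integrand f(s) has mean 0 because each increment f(s) * (B_{s+ds} - B_s) has mean 0. By the Itô isometry:
  Var( int_0^t f(s) dB_s ) = E[ (int_0^t f(s) dB_s)^2 ] = int_0^t f(s)^2 ds.
Here f(s) = -6*exp(4*s/3)/5, so f(s)^2 = 36*exp(8*s/3)/25. Integrate:
  int_0^t (36*exp(8*s/3)/25) ds = 27*exp(8*t/3)/50 - 27/50.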